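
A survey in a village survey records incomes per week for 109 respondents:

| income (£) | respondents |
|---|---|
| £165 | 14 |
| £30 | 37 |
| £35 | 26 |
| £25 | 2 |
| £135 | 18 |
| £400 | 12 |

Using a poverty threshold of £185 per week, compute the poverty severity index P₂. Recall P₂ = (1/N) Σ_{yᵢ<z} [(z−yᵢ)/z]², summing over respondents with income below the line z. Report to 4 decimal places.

0.4224

Below z: 2×£25, 37×£30, 26×£35, 18×£135, 14×£165 (q = 97 of N = 109).
Shortfall ratios: (185−25)/185 = 0.8649 (×2); (185−30)/185 = 0.8378 (×37); (185−35)/185 = 0.8108 (×26); (185−135)/185 = 0.2703 (×18); (185−165)/185 = 0.1081 (×14).
Squared: 0.7480 (×2); 0.7020 (×37); 0.6574 (×26); 0.0730 (×18); 0.0117 (×14).
Sum = 46.040175; P₂ = 46.040175 / 109 = 0.4224.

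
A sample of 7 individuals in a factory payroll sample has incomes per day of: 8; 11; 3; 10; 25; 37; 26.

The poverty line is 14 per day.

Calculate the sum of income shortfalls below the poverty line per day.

24

Incomes under z: 3, 8, 10, 11 (q = 4 of N = 7).
Individual gaps: 14−3 = 11; 14−8 = 6; 14−10 = 4; 14−11 = 3.
Aggregate gap = 24.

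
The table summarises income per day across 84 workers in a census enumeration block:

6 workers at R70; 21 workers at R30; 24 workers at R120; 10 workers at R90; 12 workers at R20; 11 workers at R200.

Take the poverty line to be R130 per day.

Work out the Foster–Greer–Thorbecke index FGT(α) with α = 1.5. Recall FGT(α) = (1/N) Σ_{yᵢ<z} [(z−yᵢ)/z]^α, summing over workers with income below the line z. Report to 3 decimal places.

Below z: 12×R20, 21×R30, 6×R70, 10×R90, 24×R120 (q = 73 of N = 84).
Shortfall ratios: (130−20)/130 = 0.8462 (×12); (130−30)/130 = 0.7692 (×21); (130−70)/130 = 0.4615 (×6); (130−90)/130 = 0.3077 (×10); (130−120)/130 = 0.0769 (×24).
Raised to α = 1.5: 0.77835 (×12); 0.67466 (×21); 0.31355 (×6); 0.17068 (×10); 0.02133 (×24).
Sum = 27.608163; FGT(1.5) = 27.608163 / 84 = 0.329.

0.329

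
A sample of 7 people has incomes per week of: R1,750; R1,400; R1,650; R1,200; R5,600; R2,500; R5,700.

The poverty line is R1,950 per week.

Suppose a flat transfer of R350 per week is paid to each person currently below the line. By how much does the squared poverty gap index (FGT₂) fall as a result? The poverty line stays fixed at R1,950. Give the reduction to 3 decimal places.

Before: below the line — R1,200, R1,400, R1,650, R1,750; squared poverty gap index (FGT₂) = 0.03738.
After the R350 transfer: below the line — R1,550, R1,750; squared poverty gap index (FGT₂) = 0.00751.
Reduction = 0.03738 − 0.00751 = 0.030.

0.030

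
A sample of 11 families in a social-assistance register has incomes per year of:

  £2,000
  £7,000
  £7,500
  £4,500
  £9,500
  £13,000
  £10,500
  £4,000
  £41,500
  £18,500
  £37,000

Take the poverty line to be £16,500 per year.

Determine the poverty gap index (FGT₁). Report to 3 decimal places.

Below z: £2,000, £4,000, £4,500, £7,000, £7,500, £9,500, £10,500, £13,000 (q = 8 of N = 11).
Gap ratios (z−y)/z: (16500−2000)/16500 = 0.8788; (16500−4000)/16500 = 0.7576; (16500−4500)/16500 = 0.7273; (16500−7000)/16500 = 0.5758; (16500−7500)/16500 = 0.5455; (16500−9500)/16500 = 0.4242; (16500−10500)/16500 = 0.3636; (16500−13000)/16500 = 0.2121.
Sum of shortfalls = 4.484848; P₁ averages over all N: 4.484848 / 11 = 0.408.

0.408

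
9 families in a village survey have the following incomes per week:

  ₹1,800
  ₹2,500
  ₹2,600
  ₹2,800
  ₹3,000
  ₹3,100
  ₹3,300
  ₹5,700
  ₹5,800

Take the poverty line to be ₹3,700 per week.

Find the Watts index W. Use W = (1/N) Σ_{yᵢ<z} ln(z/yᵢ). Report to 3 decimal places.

Below the line: ₹1,800, ₹2,500, ₹2,600, ₹2,800, ₹3,000, ₹3,100, ₹3,300 (q = 7 of N = 9).
Log gaps: ln(3700/1800) = 0.7205; ln(3700/2500) = 0.3920; ln(3700/2600) = 0.3528; ln(3700/2800) = 0.2787; ln(3700/3000) = 0.2097; ln(3700/3100) = 0.1769; ln(3700/3300) = 0.1144.
W = 2.245185 / 9 = 0.249.

0.249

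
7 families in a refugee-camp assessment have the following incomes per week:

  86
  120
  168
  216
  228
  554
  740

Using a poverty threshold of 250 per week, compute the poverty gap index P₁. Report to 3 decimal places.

0.247

Incomes under z: 86, 120, 168, 216, 228 (q = 5 of N = 7).
Relative gaps: (250−86)/250 = 0.6560; (250−120)/250 = 0.5200; (250−168)/250 = 0.3280; (250−216)/250 = 0.1360; (250−228)/250 = 0.0880.
Σ = 1.728000. Dividing by the full population N = 7 gives P₁ = 0.247.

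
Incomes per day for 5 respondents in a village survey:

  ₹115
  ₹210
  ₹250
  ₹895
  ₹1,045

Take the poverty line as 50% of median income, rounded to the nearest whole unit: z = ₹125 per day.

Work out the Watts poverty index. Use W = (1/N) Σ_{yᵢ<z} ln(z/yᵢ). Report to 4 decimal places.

Poor units: ₹115 (q = 1 of N = 5).
Log gaps: ln(125/115) = 0.0834.
W = 0.083382 / 5 = 0.0167.

0.0167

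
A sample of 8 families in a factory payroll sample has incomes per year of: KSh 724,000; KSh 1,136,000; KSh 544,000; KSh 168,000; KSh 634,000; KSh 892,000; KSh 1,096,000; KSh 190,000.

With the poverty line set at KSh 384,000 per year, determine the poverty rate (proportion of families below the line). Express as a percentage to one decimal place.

25.0%

2 of the 8 families have income below KSh 384,000.
H = 2/8 = 25.0%.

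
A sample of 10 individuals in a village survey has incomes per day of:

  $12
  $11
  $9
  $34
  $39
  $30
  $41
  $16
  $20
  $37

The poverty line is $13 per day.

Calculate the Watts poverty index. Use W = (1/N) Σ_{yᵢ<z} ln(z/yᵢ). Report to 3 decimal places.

Below z: $9, $11, $12 (q = 3 of N = 10).
ln(z/y) terms: ln(13/9) = 0.3677; ln(13/11) = 0.1671; ln(13/12) = 0.0800.
W = 0.614822 / 10 = 0.061.

0.061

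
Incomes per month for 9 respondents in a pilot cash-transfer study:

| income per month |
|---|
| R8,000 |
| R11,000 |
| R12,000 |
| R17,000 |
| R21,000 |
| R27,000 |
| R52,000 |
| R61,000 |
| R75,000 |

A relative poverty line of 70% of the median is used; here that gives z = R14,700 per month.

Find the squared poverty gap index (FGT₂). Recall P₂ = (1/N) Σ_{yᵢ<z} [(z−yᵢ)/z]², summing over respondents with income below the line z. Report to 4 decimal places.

0.0339

Below the line: R8,000, R11,000, R12,000 (q = 3 of N = 9).
Gap ratios (z−y)/z: (14700−8000)/14700 = 0.4558; (14700−11000)/14700 = 0.2517; (14700−12000)/14700 = 0.1837.
Squared: 0.2077; 0.0634; 0.0337.
Sum = 0.304827; P₂ = 0.304827 / 9 = 0.0339.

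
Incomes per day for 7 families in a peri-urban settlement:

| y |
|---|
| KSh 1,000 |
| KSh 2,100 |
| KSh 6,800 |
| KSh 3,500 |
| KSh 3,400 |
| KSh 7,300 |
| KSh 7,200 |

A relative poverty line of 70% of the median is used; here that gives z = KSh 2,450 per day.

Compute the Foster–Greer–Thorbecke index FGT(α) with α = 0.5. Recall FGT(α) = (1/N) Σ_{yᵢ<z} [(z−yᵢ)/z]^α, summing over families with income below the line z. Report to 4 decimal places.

Below the line: KSh 1,000, KSh 2,100 (q = 2 of N = 7).
Shortfall ratios: (2450−1000)/2450 = 0.5918; (2450−2100)/2450 = 0.1429.
Raised to α = 0.5: 0.76931; 0.37796.
Sum = 1.147274; FGT(0.5) = 1.147274 / 7 = 0.1639.

0.1639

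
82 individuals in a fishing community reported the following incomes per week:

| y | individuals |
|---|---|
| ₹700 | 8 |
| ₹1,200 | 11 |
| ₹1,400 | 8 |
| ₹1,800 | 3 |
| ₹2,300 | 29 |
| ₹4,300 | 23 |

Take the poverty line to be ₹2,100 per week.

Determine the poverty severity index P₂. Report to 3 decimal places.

0.080

Poor units: 8×₹700, 11×₹1,200, 8×₹1,400, 3×₹1,800 (q = 30 of N = 82).
Normalized shortfalls: (2100−700)/2100 = 0.6667 (×8); (2100−1200)/2100 = 0.4286 (×11); (2100−1400)/2100 = 0.3333 (×8); (2100−1800)/2100 = 0.1429 (×3).
Squared: 0.4444 (×8); 0.1837 (×11); 0.1111 (×8); 0.0204 (×3).
Sum = 6.526077; P₂ = 6.526077 / 82 = 0.080.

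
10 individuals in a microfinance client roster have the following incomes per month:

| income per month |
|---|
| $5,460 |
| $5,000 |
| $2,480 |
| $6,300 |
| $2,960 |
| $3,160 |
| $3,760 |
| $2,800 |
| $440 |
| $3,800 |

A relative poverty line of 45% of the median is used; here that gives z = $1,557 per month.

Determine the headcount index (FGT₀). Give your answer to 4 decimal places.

1 of the 10 individuals have income below $1,557.
H = 1/10 = 0.1000.

0.1000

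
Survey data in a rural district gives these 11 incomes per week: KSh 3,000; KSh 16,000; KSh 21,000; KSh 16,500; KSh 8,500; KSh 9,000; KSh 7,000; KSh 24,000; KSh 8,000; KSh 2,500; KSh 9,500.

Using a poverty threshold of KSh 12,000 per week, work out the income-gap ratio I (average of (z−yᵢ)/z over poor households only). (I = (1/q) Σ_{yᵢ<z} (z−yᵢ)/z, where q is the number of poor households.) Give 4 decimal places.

0.4345

Incomes under z: KSh 2,500, KSh 3,000, KSh 7,000, KSh 8,000, KSh 8,500, KSh 9,000, KSh 9,500 (q = 7 of N = 11).
Shortfall ratios (z−y)/z: 0.7917, 0.7500, 0.4167, 0.3333, 0.2917, 0.2500, 0.2083; sum = 3.041667.
I averages over the q = 7 poor units only: 3.041667 / 7 = 0.4345.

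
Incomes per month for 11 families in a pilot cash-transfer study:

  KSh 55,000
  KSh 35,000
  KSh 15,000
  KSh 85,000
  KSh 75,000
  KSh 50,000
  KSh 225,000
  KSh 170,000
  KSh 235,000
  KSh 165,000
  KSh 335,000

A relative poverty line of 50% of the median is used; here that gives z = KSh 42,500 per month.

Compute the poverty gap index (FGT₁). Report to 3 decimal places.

Below z: KSh 15,000, KSh 35,000 (q = 2 of N = 11).
Gap ratios (z−y)/z: (42500−15000)/42500 = 0.6471; (42500−35000)/42500 = 0.1765.
Σ = 0.823529. Dividing by the full population N = 11 gives P₁ = 0.075.

0.075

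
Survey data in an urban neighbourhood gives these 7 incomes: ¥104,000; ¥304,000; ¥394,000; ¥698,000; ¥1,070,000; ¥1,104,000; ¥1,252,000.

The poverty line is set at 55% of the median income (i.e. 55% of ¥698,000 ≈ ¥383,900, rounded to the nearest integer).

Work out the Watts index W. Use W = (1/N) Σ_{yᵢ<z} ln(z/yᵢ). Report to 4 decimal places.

Incomes under z: ¥104,000, ¥304,000 (q = 2 of N = 7).
Log gaps: ln(383900/104000) = 1.3060; ln(383900/304000) = 0.2334.
W = 1.539346 / 7 = 0.2199.

0.2199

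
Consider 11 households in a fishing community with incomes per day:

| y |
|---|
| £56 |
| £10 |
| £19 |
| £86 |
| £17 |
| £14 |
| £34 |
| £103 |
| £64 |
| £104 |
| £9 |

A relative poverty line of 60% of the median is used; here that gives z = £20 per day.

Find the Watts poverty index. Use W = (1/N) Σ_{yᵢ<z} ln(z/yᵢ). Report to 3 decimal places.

0.187

Incomes under z: £9, £10, £14, £17, £19 (q = 5 of N = 11).
Log shortfalls: ln(20/9) = 0.7985; ln(20/10) = 0.6931; ln(20/14) = 0.3567; ln(20/17) = 0.1625; ln(20/19) = 0.0513.
W = 2.062142 / 11 = 0.187.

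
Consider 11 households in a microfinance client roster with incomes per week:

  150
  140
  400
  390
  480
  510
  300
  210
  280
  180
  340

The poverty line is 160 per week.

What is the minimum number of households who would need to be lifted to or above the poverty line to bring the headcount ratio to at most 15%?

1

Currently q = 2 of N = 11 are below the line (H = 0.182).
A headcount ratio of at most 15% allows at most ⌊0.15 × 11⌋ = 1 poor households.
So at least 2 − 1 = 1 must be lifted.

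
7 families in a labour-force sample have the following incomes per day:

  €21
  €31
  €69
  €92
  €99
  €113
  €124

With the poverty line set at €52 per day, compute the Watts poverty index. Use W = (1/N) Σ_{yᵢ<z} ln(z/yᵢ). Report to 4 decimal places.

0.2034

Below the line: €21, €31 (q = 2 of N = 7).
ln(z/y) terms: ln(52/21) = 0.9067; ln(52/31) = 0.5173.
W = 1.423978 / 7 = 0.2034.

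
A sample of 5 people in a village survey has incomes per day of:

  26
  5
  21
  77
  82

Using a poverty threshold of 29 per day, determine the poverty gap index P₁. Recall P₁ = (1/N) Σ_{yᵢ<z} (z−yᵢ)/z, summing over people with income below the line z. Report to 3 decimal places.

Incomes under z: 5, 21, 26 (q = 3 of N = 5).
Shortfall ratios: (29−5)/29 = 0.8276; (29−21)/29 = 0.2759; (29−26)/29 = 0.1034.
Sum of shortfalls = 1.206897; P₁ averages over all N: 1.206897 / 5 = 0.241.

0.241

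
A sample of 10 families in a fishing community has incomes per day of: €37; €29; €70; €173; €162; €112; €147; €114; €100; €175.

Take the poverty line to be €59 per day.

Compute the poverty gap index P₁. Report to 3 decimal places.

0.088

Below the line: €29, €37 (q = 2 of N = 10).
Relative gaps: (59−29)/59 = 0.5085; (59−37)/59 = 0.3729.
Σ = 0.881356. Dividing by the full population N = 10 gives P₁ = 0.088.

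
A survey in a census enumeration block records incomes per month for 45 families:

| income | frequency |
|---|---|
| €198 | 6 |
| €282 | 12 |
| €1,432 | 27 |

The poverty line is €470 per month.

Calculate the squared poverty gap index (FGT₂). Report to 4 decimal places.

Below z: 6×€198, 12×€282 (q = 18 of N = 45).
Shortfall ratios: (470−198)/470 = 0.5787 (×6); (470−282)/470 = 0.4000 (×12).
Squared: 0.3349 (×6); 0.1600 (×12).
Sum = 3.929525; P₂ = 3.929525 / 45 = 0.0873.

0.0873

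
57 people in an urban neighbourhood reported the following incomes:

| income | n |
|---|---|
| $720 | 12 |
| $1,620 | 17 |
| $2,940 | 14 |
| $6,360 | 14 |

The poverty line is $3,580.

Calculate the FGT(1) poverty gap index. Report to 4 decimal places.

0.3754

Below z: 12×$720, 17×$1,620, 14×$2,940 (q = 43 of N = 57).
Normalized shortfalls: (3580−720)/3580 = 0.7989 (×12); (3580−1620)/3580 = 0.5475 (×17); (3580−2940)/3580 = 0.1788 (×14).
Sum of shortfalls = 21.396648; P₁ averages over all N: 21.396648 / 57 = 0.3754.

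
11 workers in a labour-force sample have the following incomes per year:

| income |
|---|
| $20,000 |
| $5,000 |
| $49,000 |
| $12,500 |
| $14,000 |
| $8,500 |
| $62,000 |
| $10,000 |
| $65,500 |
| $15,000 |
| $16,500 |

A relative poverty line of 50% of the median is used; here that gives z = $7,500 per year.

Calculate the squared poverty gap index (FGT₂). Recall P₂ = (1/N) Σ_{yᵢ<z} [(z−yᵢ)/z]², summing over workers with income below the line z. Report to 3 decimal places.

Poor units: $5,000 (q = 1 of N = 11).
Relative gaps: (7500−5000)/7500 = 0.3333.
Squared: 0.1111.
Sum = 0.111111; P₂ = 0.111111 / 11 = 0.010.

0.010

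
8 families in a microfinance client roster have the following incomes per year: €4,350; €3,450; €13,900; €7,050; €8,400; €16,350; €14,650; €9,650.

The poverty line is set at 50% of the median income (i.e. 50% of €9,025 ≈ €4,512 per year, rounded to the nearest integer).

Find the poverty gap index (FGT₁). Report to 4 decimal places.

Below z: €3,450, €4,350 (q = 2 of N = 8).
Normalized shortfalls: (4512−3450)/4512 = 0.2354; (4512−4350)/4512 = 0.0359.
Sum of shortfalls = 0.271277; P₁ averages over all N: 0.271277 / 8 = 0.0339.

0.0339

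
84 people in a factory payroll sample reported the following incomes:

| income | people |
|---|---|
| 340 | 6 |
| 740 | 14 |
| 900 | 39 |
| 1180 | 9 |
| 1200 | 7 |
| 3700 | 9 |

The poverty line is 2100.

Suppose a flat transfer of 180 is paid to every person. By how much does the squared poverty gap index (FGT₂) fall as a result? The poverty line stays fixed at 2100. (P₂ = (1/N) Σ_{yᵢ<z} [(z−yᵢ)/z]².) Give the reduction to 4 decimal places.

Before: below the line — 6×340, 14×740, 39×900, 9×1180, 7×1200; squared poverty gap index (FGT₂) = 0.307547.
After the 180 transfer: below the line — 6×520, 14×920, 39×1080, 9×1360, 7×1380; squared poverty gap index (FGT₂) = 0.225691.
Reduction = 0.307547 − 0.225691 = 0.0819.

0.0819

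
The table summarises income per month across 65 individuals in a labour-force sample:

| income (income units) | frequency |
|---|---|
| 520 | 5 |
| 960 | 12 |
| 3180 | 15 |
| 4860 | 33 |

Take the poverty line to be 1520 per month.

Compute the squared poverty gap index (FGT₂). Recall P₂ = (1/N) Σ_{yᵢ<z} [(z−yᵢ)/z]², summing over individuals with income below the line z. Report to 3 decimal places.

Below the line: 5×520, 12×960 (q = 17 of N = 65).
Relative gaps: (1520−520)/1520 = 0.6579 (×5); (1520−960)/1520 = 0.3684 (×12).
Squared: 0.4328 (×5); 0.1357 (×12).
Sum = 3.792936; P₂ = 3.792936 / 65 = 0.058.

0.058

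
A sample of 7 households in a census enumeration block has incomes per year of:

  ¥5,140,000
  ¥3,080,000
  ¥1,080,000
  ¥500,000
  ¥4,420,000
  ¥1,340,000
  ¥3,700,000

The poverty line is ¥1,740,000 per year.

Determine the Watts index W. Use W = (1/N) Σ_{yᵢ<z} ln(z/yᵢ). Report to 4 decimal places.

Below the line: ¥500,000, ¥1,080,000, ¥1,340,000 (q = 3 of N = 7).
Log gaps: ln(1740000/500000) = 1.2470; ln(1740000/1080000) = 0.4769; ln(1740000/1340000) = 0.2612.
W = 1.985172 / 7 = 0.2836.

0.2836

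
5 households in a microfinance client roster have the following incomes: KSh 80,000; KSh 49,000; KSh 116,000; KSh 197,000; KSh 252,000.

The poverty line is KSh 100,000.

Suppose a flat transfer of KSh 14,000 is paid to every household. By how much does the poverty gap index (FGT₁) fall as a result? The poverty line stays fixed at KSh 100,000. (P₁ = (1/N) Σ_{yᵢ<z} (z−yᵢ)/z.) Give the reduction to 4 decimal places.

Before: below the line — KSh 49,000, KSh 80,000; poverty gap index (FGT₁) = 0.142000.
After the KSh 14,000 transfer: below the line — KSh 63,000, KSh 94,000; poverty gap index (FGT₁) = 0.086000.
Reduction = 0.142000 − 0.086000 = 0.0560.

0.0560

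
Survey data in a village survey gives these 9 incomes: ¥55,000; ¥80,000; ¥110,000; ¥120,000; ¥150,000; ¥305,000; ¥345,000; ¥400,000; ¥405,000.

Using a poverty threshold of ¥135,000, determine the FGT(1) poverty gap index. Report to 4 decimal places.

0.1440

Below z: ¥55,000, ¥80,000, ¥110,000, ¥120,000 (q = 4 of N = 9).
Normalized shortfalls: (135000−55000)/135000 = 0.5926; (135000−80000)/135000 = 0.4074; (135000−110000)/135000 = 0.1852; (135000−120000)/135000 = 0.1111.
Σ = 1.296296. Dividing by the full population N = 9 gives P₁ = 0.1440.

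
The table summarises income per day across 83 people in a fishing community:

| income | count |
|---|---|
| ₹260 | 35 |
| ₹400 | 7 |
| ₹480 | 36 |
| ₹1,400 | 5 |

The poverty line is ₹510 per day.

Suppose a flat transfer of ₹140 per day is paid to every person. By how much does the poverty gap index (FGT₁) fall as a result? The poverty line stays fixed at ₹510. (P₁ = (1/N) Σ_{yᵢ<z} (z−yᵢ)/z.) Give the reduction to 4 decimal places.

Before: below the line — 35×₹260, 7×₹400, 36×₹480; poverty gap index (FGT₁) = 0.250413.
After the ₹140 transfer: below the line — 35×₹400; poverty gap index (FGT₁) = 0.090952.
Reduction = 0.250413 − 0.090952 = 0.1595.

0.1595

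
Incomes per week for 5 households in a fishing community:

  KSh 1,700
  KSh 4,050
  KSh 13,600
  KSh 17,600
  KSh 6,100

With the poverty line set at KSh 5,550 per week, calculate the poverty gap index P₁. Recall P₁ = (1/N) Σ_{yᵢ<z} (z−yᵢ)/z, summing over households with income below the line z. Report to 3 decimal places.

0.193

Below the line: KSh 1,700, KSh 4,050 (q = 2 of N = 5).
Normalized shortfalls: (5550−1700)/5550 = 0.6937; (5550−4050)/5550 = 0.2703.
Σ = 0.963964. Dividing by the full population N = 5 gives P₁ = 0.193.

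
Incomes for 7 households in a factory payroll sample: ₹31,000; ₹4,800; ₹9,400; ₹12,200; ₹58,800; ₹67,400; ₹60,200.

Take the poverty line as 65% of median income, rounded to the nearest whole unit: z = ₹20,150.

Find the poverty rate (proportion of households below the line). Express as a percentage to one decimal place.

42.9%

3 of the 7 households have income below ₹20,150.
H = 3/7 = 42.9%.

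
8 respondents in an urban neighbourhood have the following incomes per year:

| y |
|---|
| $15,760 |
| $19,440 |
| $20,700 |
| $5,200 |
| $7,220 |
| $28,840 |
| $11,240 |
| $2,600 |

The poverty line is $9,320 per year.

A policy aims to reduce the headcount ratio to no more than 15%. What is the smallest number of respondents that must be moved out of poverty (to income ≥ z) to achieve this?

2

Currently q = 3 of N = 8 are below the line (H = 0.375).
A headcount ratio of at most 15% allows at most ⌊0.15 × 8⌋ = 1 poor respondents.
So at least 3 − 1 = 2 must be lifted.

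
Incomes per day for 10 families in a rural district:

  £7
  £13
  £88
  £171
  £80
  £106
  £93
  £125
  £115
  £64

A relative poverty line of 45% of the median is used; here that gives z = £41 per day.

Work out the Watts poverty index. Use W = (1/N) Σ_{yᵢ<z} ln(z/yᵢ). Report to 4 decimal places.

0.2916

Below z: £7, £13 (q = 2 of N = 10).
ln(z/y) terms: ln(41/7) = 1.7677; ln(41/13) = 1.1486.
W = 2.916285 / 10 = 0.2916.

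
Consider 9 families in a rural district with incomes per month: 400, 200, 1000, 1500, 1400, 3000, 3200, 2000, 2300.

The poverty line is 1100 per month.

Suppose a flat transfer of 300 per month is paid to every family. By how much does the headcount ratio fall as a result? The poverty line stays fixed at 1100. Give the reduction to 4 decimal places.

0.1111

Before: below the line — 200, 400, 1000; headcount ratio = 0.333333.
After the 300 transfer: below the line — 500, 700; headcount ratio = 0.222222.
Reduction = 0.333333 − 0.222222 = 0.1111.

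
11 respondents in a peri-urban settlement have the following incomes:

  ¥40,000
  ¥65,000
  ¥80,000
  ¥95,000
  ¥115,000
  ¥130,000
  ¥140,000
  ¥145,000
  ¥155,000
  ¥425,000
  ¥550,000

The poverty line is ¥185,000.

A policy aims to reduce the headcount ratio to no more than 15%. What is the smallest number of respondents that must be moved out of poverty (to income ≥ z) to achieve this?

8

9 of the 11 respondents are poor, so H = 9/11 = 0.818.
A headcount ratio of at most 15% allows at most ⌊0.15 × 11⌋ = 1 poor respondents.
So at least 9 − 1 = 8 must be lifted.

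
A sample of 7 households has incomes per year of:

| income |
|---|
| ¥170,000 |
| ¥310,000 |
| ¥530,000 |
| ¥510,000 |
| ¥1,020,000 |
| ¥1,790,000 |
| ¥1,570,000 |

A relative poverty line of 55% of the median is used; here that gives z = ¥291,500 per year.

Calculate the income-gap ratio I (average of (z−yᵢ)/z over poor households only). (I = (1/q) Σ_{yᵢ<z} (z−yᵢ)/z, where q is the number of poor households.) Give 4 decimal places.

Incomes under z: ¥170,000 (q = 1 of N = 7).
Shortfall ratios (z−y)/z: 0.4168; sum = 0.416810.
I averages over the q = 1 poor units only: 0.416810 / 1 = 0.4168.

0.4168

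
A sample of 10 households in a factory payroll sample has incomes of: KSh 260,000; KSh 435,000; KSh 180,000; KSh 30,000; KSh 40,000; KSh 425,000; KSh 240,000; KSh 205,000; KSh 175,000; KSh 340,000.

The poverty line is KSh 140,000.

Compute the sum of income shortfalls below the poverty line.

KSh 210,000

Below z: KSh 30,000, KSh 40,000 (q = 2 of N = 10).
Individual gaps: 140000−30000 = 110000; 140000−40000 = 100000.
Aggregate gap = KSh 210,000.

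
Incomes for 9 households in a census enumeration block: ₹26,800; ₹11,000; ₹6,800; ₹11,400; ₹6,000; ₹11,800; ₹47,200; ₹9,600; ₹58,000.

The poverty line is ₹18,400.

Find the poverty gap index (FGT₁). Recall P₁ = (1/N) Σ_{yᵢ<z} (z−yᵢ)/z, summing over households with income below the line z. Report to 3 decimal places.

0.325

Incomes under z: ₹6,000, ₹6,800, ₹9,600, ₹11,000, ₹11,400, ₹11,800 (q = 6 of N = 9).
Gap ratios (z−y)/z: (18400−6000)/18400 = 0.6739; (18400−6800)/18400 = 0.6304; (18400−9600)/18400 = 0.4783; (18400−11000)/18400 = 0.4022; (18400−11400)/18400 = 0.3804; (18400−11800)/18400 = 0.3587.
Sum of shortfalls = 2.923913; P₁ averages over all N: 2.923913 / 9 = 0.325.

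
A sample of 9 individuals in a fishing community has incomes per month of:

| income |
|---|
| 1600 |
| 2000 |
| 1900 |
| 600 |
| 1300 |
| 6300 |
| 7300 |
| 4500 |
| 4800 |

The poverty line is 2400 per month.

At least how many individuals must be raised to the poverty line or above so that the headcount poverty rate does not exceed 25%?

5 of the 9 individuals are poor, so H = 5/9 = 0.556.
A headcount ratio of at most 25% allows at most ⌊0.25 × 9⌋ = 2 poor individuals.
So at least 5 − 2 = 3 must be lifted.

3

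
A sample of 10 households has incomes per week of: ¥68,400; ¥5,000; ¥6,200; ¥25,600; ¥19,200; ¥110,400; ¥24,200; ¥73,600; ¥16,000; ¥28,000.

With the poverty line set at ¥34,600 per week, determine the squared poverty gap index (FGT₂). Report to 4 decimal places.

Poor units: ¥5,000, ¥6,200, ¥16,000, ¥19,200, ¥24,200, ¥25,600, ¥28,000 (q = 7 of N = 10).
Relative gaps: (34600−5000)/34600 = 0.8555; (34600−6200)/34600 = 0.8208; (34600−16000)/34600 = 0.5376; (34600−19200)/34600 = 0.4451; (34600−24200)/34600 = 0.3006; (34600−25600)/34600 = 0.2601; (34600−28000)/34600 = 0.1908.
Squared: 0.7319; 0.6737; 0.2890; 0.1981; 0.0903; 0.0677; 0.0364.
Sum = 2.087073; P₂ = 2.087073 / 10 = 0.2087.

0.2087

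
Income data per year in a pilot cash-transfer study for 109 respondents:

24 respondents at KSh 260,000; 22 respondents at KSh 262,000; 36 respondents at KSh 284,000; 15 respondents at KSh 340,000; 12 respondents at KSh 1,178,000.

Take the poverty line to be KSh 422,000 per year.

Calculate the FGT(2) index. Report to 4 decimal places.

Incomes under z: 24×KSh 260,000, 22×KSh 262,000, 36×KSh 284,000, 15×KSh 340,000 (q = 97 of N = 109).
Relative gaps: (422000−260000)/422000 = 0.3839 (×24); (422000−262000)/422000 = 0.3791 (×22); (422000−284000)/422000 = 0.3270 (×36); (422000−340000)/422000 = 0.1943 (×15).
Squared: 0.1474 (×24); 0.1438 (×22); 0.1069 (×36); 0.0378 (×15).
Sum = 11.115541; P₂ = 11.115541 / 109 = 0.1020.

0.1020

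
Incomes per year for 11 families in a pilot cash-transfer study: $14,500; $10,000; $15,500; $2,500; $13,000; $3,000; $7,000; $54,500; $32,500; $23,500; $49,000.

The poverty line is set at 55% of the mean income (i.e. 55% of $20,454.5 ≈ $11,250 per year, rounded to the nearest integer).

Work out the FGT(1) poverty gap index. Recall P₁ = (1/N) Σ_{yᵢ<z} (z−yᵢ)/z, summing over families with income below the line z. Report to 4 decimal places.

0.1818

Below the line: $2,500, $3,000, $7,000, $10,000 (q = 4 of N = 11).
Gap ratios (z−y)/z: (11250−2500)/11250 = 0.7778; (11250−3000)/11250 = 0.7333; (11250−7000)/11250 = 0.3778; (11250−10000)/11250 = 0.1111.
Σ = 2.000000. Dividing by the full population N = 11 gives P₁ = 0.1818.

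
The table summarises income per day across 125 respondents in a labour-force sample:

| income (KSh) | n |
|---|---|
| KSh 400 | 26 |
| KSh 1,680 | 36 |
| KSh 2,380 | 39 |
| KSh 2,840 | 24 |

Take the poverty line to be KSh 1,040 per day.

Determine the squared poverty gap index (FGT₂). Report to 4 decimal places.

0.0788

Below the line: 26×KSh 400 (q = 26 of N = 125).
Gap ratios (z−y)/z: (1040−400)/1040 = 0.6154 (×26).
Squared: 0.3787 (×26).
Sum = 9.846154; P₂ = 9.846154 / 125 = 0.0788.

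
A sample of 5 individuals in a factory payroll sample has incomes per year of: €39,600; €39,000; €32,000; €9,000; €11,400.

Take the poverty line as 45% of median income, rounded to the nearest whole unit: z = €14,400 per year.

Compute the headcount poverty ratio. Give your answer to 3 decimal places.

2 of the 5 individuals have income below €14,400.
H = 2/5 = 0.400.

0.400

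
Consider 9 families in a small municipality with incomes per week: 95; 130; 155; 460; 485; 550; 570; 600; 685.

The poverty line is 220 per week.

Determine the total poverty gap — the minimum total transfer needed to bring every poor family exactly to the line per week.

Below the line: 95, 130, 155 (q = 3 of N = 9).
Individual gaps: 220−95 = 125; 220−130 = 90; 220−155 = 65.
Aggregate gap = 280.

280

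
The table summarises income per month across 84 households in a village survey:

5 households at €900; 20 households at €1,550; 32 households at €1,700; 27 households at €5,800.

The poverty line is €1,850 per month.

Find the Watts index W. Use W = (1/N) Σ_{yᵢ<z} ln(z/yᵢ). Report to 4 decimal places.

0.1172

Below the line: 5×€900, 20×€1,550, 32×€1,700 (q = 57 of N = 84).
Log gaps: ln(1850/900) = 0.7205 (×5); ln(1850/1550) = 0.1769 (×20); ln(1850/1700) = 0.0846 (×32).
W = 9.847181 / 84 = 0.1172.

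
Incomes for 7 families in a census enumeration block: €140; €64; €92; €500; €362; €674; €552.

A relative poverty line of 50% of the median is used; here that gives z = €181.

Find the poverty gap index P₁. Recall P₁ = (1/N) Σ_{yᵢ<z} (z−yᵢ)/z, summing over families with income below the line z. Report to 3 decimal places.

0.195

Incomes under z: €64, €92, €140 (q = 3 of N = 7).
Normalized shortfalls: (181−64)/181 = 0.6464; (181−92)/181 = 0.4917; (181−140)/181 = 0.2265.
Sum of shortfalls = 1.364641; P₁ averages over all N: 1.364641 / 7 = 0.195.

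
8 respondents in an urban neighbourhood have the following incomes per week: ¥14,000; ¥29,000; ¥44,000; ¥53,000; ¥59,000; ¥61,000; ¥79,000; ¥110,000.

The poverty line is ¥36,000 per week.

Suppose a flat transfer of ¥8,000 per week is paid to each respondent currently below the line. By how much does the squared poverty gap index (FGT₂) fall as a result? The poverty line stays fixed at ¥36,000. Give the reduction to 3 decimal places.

Before: below the line — ¥14,000, ¥29,000; squared poverty gap index (FGT₂) = 0.05141.
After the ¥8,000 transfer: below the line — ¥22,000; squared poverty gap index (FGT₂) = 0.01890.
Reduction = 0.05141 − 0.01890 = 0.033.

0.033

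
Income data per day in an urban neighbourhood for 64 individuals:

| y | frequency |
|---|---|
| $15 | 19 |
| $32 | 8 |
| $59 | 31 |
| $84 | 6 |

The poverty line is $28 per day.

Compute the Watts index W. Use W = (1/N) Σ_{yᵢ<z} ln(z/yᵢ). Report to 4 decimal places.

0.1853

Incomes under z: 19×$15 (q = 19 of N = 64).
ln(z/y) terms: ln(28/15) = 0.6242 (×19).
W = 11.858932 / 64 = 0.1853.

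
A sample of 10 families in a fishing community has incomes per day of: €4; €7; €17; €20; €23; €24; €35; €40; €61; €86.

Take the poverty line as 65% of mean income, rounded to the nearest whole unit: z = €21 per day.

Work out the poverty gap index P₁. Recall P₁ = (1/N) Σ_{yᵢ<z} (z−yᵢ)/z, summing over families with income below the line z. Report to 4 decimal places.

0.1714

Incomes under z: €4, €7, €17, €20 (q = 4 of N = 10).
Shortfall ratios: (21−4)/21 = 0.8095; (21−7)/21 = 0.6667; (21−17)/21 = 0.1905; (21−20)/21 = 0.0476.
Sum of shortfalls = 1.714286; P₁ averages over all N: 1.714286 / 10 = 0.1714.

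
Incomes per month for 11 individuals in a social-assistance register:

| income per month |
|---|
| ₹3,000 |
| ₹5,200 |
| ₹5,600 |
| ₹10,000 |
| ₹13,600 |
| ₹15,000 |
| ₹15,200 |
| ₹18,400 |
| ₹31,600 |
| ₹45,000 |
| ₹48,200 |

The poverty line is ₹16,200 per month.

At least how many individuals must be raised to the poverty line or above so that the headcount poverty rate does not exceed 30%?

Currently q = 7 of N = 11 are below the line (H = 0.636).
A headcount ratio of at most 30% allows at most ⌊0.30 × 11⌋ = 3 poor individuals.
So at least 7 − 3 = 4 must be lifted.

4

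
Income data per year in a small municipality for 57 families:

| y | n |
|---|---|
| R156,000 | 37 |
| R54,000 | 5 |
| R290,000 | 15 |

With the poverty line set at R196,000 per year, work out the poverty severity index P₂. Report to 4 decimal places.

0.0731

Below z: 5×R54,000, 37×R156,000 (q = 42 of N = 57).
Normalized shortfalls: (196000−54000)/196000 = 0.7245 (×5); (196000−156000)/196000 = 0.2041 (×37).
Squared: 0.5249 (×5); 0.0416 (×37).
Sum = 4.165452; P₂ = 4.165452 / 57 = 0.0731.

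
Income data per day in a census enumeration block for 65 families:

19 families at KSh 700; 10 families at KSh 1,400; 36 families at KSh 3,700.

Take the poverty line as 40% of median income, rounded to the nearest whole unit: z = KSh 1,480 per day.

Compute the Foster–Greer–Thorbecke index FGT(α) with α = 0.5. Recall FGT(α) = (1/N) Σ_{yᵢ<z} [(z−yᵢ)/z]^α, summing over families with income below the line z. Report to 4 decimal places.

0.2480

Below the line: 19×KSh 700, 10×KSh 1,400 (q = 29 of N = 65).
Gap ratios (z−y)/z: (1480−700)/1480 = 0.5270 (×19); (1480−1400)/1480 = 0.0541 (×10).
Raised to α = 0.5: 0.72597 (×19); 0.23250 (×10).
Sum = 16.118312; FGT(0.5) = 16.118312 / 65 = 0.2480.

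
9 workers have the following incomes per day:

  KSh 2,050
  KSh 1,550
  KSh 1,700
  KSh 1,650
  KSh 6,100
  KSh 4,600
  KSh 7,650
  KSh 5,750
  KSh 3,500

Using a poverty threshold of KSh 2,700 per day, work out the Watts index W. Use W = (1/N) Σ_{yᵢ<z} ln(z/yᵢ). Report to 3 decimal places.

0.198

Poor units: KSh 1,550, KSh 1,650, KSh 1,700, KSh 2,050 (q = 4 of N = 9).
Log gaps: ln(2700/1550) = 0.5550; ln(2700/1650) = 0.4925; ln(2700/1700) = 0.4626; ln(2700/2050) = 0.2754.
W = 1.785509 / 9 = 0.198.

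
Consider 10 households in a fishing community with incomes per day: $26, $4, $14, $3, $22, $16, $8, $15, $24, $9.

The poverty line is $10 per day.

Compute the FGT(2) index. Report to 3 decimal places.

0.090

Below the line: $3, $4, $8, $9 (q = 4 of N = 10).
Shortfall ratios: (10−3)/10 = 0.7000; (10−4)/10 = 0.6000; (10−8)/10 = 0.2000; (10−9)/10 = 0.1000.
Squared: 0.4900; 0.3600; 0.0400; 0.0100.
Sum = 0.900000; P₂ = 0.900000 / 10 = 0.090.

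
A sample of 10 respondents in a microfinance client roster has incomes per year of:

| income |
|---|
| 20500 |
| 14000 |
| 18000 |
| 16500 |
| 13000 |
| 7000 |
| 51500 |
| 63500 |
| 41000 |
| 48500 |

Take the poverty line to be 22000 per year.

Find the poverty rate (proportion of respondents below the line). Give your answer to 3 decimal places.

6 of the 10 respondents have income below 22000.
H = 6/10 = 0.600.

0.600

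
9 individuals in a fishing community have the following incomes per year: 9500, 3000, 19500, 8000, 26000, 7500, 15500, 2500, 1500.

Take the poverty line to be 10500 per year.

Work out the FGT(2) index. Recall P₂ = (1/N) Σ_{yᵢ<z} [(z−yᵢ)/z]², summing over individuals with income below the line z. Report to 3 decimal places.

Incomes under z: 1500, 2500, 3000, 7500, 8000, 9500 (q = 6 of N = 9).
Normalized shortfalls: (10500−1500)/10500 = 0.8571; (10500−2500)/10500 = 0.7619; (10500−3000)/10500 = 0.7143; (10500−7500)/10500 = 0.2857; (10500−8000)/10500 = 0.2381; (10500−9500)/10500 = 0.0952.
Squared: 0.7347; 0.5805; 0.5102; 0.0816; 0.0567; 0.0091.
Sum = 1.972789; P₂ = 1.972789 / 9 = 0.219.

0.219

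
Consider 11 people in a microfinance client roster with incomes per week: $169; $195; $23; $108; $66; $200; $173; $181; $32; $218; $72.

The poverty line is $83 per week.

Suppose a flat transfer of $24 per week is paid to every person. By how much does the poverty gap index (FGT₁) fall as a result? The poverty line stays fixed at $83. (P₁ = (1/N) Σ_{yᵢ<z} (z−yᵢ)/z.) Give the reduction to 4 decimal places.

Before: below the line — $23, $32, $66, $72; poverty gap index (FGT₁) = 0.152245.
After the $24 transfer: below the line — $47, $56; poverty gap index (FGT₁) = 0.069003.
Reduction = 0.152245 − 0.069003 = 0.0832.

0.0832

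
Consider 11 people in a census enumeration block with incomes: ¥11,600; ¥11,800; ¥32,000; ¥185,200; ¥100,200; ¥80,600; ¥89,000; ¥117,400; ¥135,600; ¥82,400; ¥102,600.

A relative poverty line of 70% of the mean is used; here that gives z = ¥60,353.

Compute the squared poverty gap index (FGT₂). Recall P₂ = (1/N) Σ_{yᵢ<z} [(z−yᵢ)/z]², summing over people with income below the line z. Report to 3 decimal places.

0.138

Below the line: ¥11,600, ¥11,800, ¥32,000 (q = 3 of N = 11).
Relative gaps: (60353−11600)/60353 = 0.8078; (60353−11800)/60353 = 0.8045; (60353−32000)/60353 = 0.4698.
Squared: 0.6525; 0.6472; 0.2207.
Sum = 1.520430; P₂ = 1.520430 / 11 = 0.138.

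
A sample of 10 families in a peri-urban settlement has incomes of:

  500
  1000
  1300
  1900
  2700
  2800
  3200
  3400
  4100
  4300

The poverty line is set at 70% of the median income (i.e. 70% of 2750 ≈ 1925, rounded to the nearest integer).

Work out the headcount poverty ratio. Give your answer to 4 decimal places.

0.4000

4 of the 10 families have income below 1925.
H = 4/10 = 0.4000.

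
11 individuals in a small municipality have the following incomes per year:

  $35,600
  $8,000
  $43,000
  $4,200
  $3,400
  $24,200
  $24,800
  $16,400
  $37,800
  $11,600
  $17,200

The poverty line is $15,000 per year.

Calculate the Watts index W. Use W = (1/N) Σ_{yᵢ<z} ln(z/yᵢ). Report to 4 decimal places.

0.3312

Below the line: $3,400, $4,200, $8,000, $11,600 (q = 4 of N = 11).
ln(z/y) terms: ln(15000/3400) = 1.4843; ln(15000/4200) = 1.2730; ln(15000/8000) = 0.6286; ln(15000/11600) = 0.2570.
W = 3.642894 / 11 = 0.3312.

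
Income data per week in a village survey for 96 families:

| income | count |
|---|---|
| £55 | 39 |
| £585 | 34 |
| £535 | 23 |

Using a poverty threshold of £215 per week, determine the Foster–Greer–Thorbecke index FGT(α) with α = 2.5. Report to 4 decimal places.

Incomes under z: 39×£55 (q = 39 of N = 96).
Relative gaps: (215−55)/215 = 0.7442 (×39).
Raised to α = 2.5: 0.47775 (×39).
Sum = 18.632383; FGT(2.5) = 18.632383 / 96 = 0.1941.

0.1941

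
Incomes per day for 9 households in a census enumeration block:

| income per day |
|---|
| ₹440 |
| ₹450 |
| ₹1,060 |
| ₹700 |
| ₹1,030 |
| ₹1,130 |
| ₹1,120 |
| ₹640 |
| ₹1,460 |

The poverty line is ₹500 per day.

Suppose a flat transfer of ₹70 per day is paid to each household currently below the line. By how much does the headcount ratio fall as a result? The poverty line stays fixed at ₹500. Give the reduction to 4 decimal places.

0.2222

Before: below the line — ₹440, ₹450; headcount ratio = 0.222222.
After the ₹70 transfer: below the line — none; headcount ratio = 0.000000.
Reduction = 0.222222 − 0.000000 = 0.2222.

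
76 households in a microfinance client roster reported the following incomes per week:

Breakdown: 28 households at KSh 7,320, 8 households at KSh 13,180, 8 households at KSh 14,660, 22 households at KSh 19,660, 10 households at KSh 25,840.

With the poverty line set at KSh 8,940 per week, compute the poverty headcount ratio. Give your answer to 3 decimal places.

0.368

28 of the 76 households have income below KSh 8,940.
H = 28/76 = 0.368.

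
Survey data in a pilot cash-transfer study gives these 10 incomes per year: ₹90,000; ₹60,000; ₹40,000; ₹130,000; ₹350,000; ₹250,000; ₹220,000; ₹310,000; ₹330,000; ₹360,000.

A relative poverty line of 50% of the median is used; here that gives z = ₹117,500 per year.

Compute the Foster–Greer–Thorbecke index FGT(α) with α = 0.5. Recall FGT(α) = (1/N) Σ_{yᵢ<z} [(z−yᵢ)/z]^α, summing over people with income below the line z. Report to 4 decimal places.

0.1995

Incomes under z: ₹40,000, ₹60,000, ₹90,000 (q = 3 of N = 10).
Relative gaps: (117500−40000)/117500 = 0.6596; (117500−60000)/117500 = 0.4894; (117500−90000)/117500 = 0.2340.
Raised to α = 0.5: 0.81214; 0.69954; 0.48378.
Sum = 1.995465; FGT(0.5) = 1.995465 / 10 = 0.1995.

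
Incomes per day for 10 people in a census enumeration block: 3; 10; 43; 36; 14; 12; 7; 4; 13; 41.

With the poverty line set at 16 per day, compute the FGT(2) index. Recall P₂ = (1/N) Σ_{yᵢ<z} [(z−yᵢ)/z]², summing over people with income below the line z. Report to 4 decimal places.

0.1793

Below z: 3, 4, 7, 10, 12, 13, 14 (q = 7 of N = 10).
Normalized shortfalls: (16−3)/16 = 0.8125; (16−4)/16 = 0.7500; (16−7)/16 = 0.5625; (16−10)/16 = 0.3750; (16−12)/16 = 0.2500; (16−13)/16 = 0.1875; (16−14)/16 = 0.1250.
Squared: 0.6602; 0.5625; 0.3164; 0.1406; 0.0625; 0.0352; 0.0156.
Sum = 1.792969; P₂ = 1.792969 / 10 = 0.1793.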